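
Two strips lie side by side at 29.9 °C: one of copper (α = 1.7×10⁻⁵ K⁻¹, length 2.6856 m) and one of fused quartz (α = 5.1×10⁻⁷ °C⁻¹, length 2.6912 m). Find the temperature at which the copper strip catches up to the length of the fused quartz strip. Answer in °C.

T = 156.4 °C

L₁(1 + α₁ΔT) = L₂(1 + α₂ΔT) ⇒ ΔT = (L₂ − L₁)/(α₁L₁ − α₂L₂)
L₂ − L₁ = 2.6912 − 2.6856 = 5.60×10⁻³ m
α₁L₁ − α₂L₂ = 1.7×10⁻⁵×2.6856 − 5.1×10⁻⁷×2.6912 = 4.4282688×10⁻⁵ m/K
ΔT = 5.60×10⁻³ / 4.4282688×10⁻⁵ = 126.460 K
T = 29.9 + 126.460 = 156.360 °C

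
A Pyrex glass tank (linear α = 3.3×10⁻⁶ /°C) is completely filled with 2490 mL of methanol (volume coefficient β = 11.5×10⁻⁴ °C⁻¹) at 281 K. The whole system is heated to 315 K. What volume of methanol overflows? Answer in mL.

The tank also expands: β_container ≈ 3α = 9.9×10⁻⁶ /K
Net overflow = V₀(β_liq − 3α_cont)ΔT
β − 3α = 1.15×10⁻³ − 9.9×10⁻⁶ = 1.1401×10⁻³ /K; ΔT = 34 K
ΔV = 2490 × 1.1401×10⁻³ × 34 = 96.5 mL

96.5 mL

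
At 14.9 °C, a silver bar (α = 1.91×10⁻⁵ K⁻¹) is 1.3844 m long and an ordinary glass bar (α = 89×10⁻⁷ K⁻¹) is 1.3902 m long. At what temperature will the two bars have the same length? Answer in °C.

T = 427.1 °C

Equal length when α₁L₁ΔT − α₂L₂ΔT = L₂ − L₁ = 5.80×10⁻³ m
α₁L₁ = 2.644204×10⁻⁵, α₂L₂ = 1.237278×10⁻⁵ → Δ(αL) = 1.406926×10⁻⁵ m/K
ΔT = 5.80×10⁻³ / 1.406926×10⁻⁵ = 412.246 K, so T = 14.9 + 412.246 = 427.146 °C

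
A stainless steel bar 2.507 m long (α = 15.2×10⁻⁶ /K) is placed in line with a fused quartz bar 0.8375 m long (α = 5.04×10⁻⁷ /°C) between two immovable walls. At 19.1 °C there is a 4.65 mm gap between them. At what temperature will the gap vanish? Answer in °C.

Gap closes when ΔL₁ + ΔL₂ = 4.65 mm = 4.65×10⁻³ m
(α₁L₁ + α₂L₂)ΔT = g
α₁L₁ + α₂L₂ = 15.2×10⁻⁶×2.507 + 5.04×10⁻⁷×0.8375 = 3.85285×10⁻⁵ m/K
ΔT = 4.65×10⁻³ / 3.85285×10⁻⁵ = 120.69 K
T = 19.1 + 120.69 = 139.79 °C

T = 140 °C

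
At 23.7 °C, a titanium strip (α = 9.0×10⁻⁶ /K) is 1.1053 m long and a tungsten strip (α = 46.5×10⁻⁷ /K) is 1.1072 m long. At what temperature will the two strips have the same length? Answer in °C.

T = 419.6 °C

Equal length when α₁L₁ΔT − α₂L₂ΔT = L₂ − L₁ = 1.90×10⁻³ m
α₁L₁ = 9.9477×10⁻⁶, α₂L₂ = 5.14848×10⁻⁶ → Δ(αL) = 4.79922×10⁻⁶ m/K
ΔT = 1.90×10⁻³ / 4.79922×10⁻⁶ = 395.898 K, so T = 23.7 + 395.898 = 419.598 °C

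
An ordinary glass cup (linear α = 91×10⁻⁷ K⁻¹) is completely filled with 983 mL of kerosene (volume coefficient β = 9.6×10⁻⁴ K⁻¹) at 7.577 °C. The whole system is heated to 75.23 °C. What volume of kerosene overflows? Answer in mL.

62.0 mL

The cup also expands: β_container ≈ 3α = 2.73×10⁻⁵ /K
Net overflow = V₀(β_liq − 3α_cont)ΔT
β − 3α = 9.60×10⁻⁴ − 2.73×10⁻⁵ = 9.327×10⁻⁴ /K; ΔT = 67.653 K
ΔV = 983 × 9.327×10⁻⁴ × 67.653 = 62.0 mL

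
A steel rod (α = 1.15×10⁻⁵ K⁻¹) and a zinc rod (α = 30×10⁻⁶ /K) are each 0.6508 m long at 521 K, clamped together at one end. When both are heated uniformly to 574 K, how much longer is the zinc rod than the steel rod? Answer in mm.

ΔT = 53 K
steel: ΔL = 1.15×10⁻⁵ × 0.6508 m × 53 = 3.9666×10⁻⁴ m = 0.39666 mm
zinc: ΔL = 30×10⁻⁶ × 0.6508 m × 53 = 1.0348×10⁻³ m = 1.0348 mm
difference = 1.0348 − 0.39666 = 0.63814 mm

0.638 mm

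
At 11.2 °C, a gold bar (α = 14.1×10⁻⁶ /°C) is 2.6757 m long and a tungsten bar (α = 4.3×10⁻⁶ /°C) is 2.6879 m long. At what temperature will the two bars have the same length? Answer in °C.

L₁(1 + α₁ΔT) = L₂(1 + α₂ΔT) ⇒ ΔT = (L₂ − L₁)/(α₁L₁ − α₂L₂)
L₂ − L₁ = 2.6879 − 2.6757 = 1.22×10⁻² m
α₁L₁ − α₂L₂ = 14.1×10⁻⁶×2.6757 − 4.3×10⁻⁶×2.6879 = 2.61694×10⁻⁵ m/K
ΔT = 1.22×10⁻² / 2.61694×10⁻⁵ = 466.193 K
T = 11.2 + 466.193 = 477.393 °C

T = 477.4 °C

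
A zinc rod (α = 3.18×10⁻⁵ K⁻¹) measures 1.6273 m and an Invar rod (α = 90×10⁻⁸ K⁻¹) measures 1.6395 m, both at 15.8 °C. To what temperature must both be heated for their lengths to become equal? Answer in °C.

T = 258.5 °C

L₁(1 + α₁ΔT) = L₂(1 + α₂ΔT) ⇒ ΔT = (L₂ − L₁)/(α₁L₁ − α₂L₂)
L₂ − L₁ = 1.6395 − 1.6273 = 1.22×10⁻² m
α₁L₁ − α₂L₂ = 3.18×10⁻⁵×1.6273 − 90×10⁻⁸×1.6395 = 5.027259×10⁻⁵ m/K
ΔT = 1.22×10⁻² / 5.027259×10⁻⁵ = 242.677 K
T = 15.8 + 242.677 = 258.477 °C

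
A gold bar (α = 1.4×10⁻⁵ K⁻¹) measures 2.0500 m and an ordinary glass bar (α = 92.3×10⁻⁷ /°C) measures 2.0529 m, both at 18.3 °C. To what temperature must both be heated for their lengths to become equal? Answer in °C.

T = 315.7 °C

L₁(1 + α₁ΔT) = L₂(1 + α₂ΔT) ⇒ ΔT = (L₂ − L₁)/(α₁L₁ − α₂L₂)
L₂ − L₁ = 2.0529 − 2.0500 = 2.90×10⁻³ m
α₁L₁ − α₂L₂ = 1.4×10⁻⁵×2.0500 − 92.3×10⁻⁷×2.0529 = 9.751733×10⁻⁶ m/K
ΔT = 2.90×10⁻³ / 9.751733×10⁻⁶ = 297.383 K
T = 18.3 + 297.383 = 315.683 °C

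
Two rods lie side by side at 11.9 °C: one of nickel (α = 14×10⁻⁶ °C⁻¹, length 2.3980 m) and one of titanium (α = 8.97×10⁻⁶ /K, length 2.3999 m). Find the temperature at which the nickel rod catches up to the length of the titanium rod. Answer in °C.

T = 169.6 °C

Equal length when α₁L₁ΔT − α₂L₂ΔT = L₂ − L₁ = 1.90×10⁻³ m
α₁L₁ = 3.3572×10⁻⁵, α₂L₂ = 2.1527103×10⁻⁵ → Δ(αL) = 1.2044897×10⁻⁵ m/K
ΔT = 1.90×10⁻³ / 1.2044897×10⁻⁵ = 157.743 K, so T = 11.9 + 157.743 = 169.643 °C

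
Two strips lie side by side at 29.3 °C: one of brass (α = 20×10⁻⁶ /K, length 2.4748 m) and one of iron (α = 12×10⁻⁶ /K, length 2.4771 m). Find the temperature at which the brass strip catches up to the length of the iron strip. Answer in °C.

Equal length when α₁L₁ΔT − α₂L₂ΔT = L₂ − L₁ = 2.30×10⁻³ m
α₁L₁ = 4.9496×10⁻⁵, α₂L₂ = 2.97252×10⁻⁵ → Δ(αL) = 1.97708×10⁻⁵ m/K
ΔT = 2.30×10⁻³ / 1.97708×10⁻⁵ = 116.333 K, so T = 29.3 + 116.333 = 145.633 °C

T = 145.6 °C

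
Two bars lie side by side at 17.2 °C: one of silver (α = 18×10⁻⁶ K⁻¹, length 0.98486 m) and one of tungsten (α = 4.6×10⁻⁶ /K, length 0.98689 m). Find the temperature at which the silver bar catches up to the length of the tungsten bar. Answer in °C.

T = 171.1 °C

Equal length when α₁L₁ΔT − α₂L₂ΔT = L₂ − L₁ = 2.03×10⁻³ m
α₁L₁ = 1.772748×10⁻⁵, α₂L₂ = 4.539694×10⁻⁶ → Δ(αL) = 1.3187786×10⁻⁵ m/K
ΔT = 2.03×10⁻³ / 1.3187786×10⁻⁵ = 153.930 K, so T = 17.2 + 153.930 = 171.130 °C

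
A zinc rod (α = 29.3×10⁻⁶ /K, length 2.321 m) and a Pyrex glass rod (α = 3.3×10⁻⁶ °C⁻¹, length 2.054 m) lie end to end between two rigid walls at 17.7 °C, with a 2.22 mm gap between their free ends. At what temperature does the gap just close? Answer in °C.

T = 47.4 °C

Gap closes when ΔL₁ + ΔL₂ = 2.22 mm = 2.22×10⁻³ m
(α₁L₁ + α₂L₂)ΔT = g
α₁L₁ + α₂L₂ = 29.3×10⁻⁶×2.321 + 3.3×10⁻⁶×2.054 = 7.47835×10⁻⁵ m/K
ΔT = 2.22×10⁻³ / 7.47835×10⁻⁵ = 29.686 K
T = 17.7 + 29.686 = 47.386 °C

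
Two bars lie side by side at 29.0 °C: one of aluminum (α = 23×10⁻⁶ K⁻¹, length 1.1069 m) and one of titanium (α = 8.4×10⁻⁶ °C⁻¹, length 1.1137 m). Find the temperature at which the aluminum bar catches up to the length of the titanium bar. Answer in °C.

L₁(1 + α₁ΔT) = L₂(1 + α₂ΔT) ⇒ ΔT = (L₂ − L₁)/(α₁L₁ − α₂L₂)
L₂ − L₁ = 1.1137 − 1.1069 = 6.80×10⁻³ m
α₁L₁ − α₂L₂ = 23×10⁻⁶×1.1069 − 8.4×10⁻⁶×1.1137 = 1.610362×10⁻⁵ m/K
ΔT = 6.80×10⁻³ / 1.610362×10⁻⁵ = 422.265 K
T = 29.0 + 422.265 = 451.265 °C

T = 451.3 °C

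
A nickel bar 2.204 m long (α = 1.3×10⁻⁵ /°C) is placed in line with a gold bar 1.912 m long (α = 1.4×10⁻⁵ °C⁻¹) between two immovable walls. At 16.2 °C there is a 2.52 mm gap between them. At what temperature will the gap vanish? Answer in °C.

Gap closes when ΔL₁ + ΔL₂ = 2.52 mm = 2.52×10⁻³ m
(α₁L₁ + α₂L₂)ΔT = g
α₁L₁ + α₂L₂ = 1.3×10⁻⁵×2.204 + 1.4×10⁻⁵×1.912 = 5.542×10⁻⁵ m/K
ΔT = 2.52×10⁻³ / 5.542×10⁻⁵ = 45.471 K
T = 16.2 + 45.471 = 61.671 °C

T = 61.7 °C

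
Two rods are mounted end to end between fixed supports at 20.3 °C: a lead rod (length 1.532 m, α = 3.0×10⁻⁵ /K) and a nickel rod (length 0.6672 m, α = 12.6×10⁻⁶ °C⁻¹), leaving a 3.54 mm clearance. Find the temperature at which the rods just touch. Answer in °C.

α₁L₁ = 4.596×10⁻⁵ m/K, α₂L₂ = 8.40672×10⁻⁶ m/K → total 5.436672×10⁻⁵ m/K
ΔT = g/(α₁L₁+α₂L₂) = 3.54×10⁻³ / 5.436672×10⁻⁵ = 65.113 K
T = 20.3 + 65.113 = 85.413 °C

T = 85.4 °C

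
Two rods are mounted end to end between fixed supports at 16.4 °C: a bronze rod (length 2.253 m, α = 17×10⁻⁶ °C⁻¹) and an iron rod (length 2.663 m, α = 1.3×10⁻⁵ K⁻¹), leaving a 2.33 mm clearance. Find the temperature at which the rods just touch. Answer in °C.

Gap closes when ΔL₁ + ΔL₂ = 2.33 mm = 2.33×10⁻³ m
(α₁L₁ + α₂L₂)ΔT = g
α₁L₁ + α₂L₂ = 17×10⁻⁶×2.253 + 1.3×10⁻⁵×2.663 = 7.292×10⁻⁵ m/K
ΔT = 2.33×10⁻³ / 7.292×10⁻⁵ = 31.953 K
T = 16.4 + 31.953 = 48.353 °C

T = 48.4 °C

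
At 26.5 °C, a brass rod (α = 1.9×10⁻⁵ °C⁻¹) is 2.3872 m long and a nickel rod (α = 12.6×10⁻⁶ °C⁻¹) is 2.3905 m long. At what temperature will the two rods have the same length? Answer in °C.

L₁(1 + α₁ΔT) = L₂(1 + α₂ΔT) ⇒ ΔT = (L₂ − L₁)/(α₁L₁ − α₂L₂)
L₂ − L₁ = 2.3905 − 2.3872 = 3.30×10⁻³ m
α₁L₁ − α₂L₂ = 1.9×10⁻⁵×2.3872 − 12.6×10⁻⁶×2.3905 = 1.52365×10⁻⁵ m/K
ΔT = 3.30×10⁻³ / 1.52365×10⁻⁵ = 216.585 K
T = 26.5 + 216.585 = 243.085 °C

T = 243.1 °C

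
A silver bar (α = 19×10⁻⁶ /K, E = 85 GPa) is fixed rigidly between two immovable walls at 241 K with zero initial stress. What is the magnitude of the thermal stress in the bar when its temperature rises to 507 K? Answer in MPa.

Fully constrained: the free strain ε = αΔT is blocked, so σ = Eε = EαΔT.
|ΔT| = 266 K
σ = 85.0×10⁹ × 19×10⁻⁶ × 266 = 4.30×10⁸ Pa

σ = 430 MPa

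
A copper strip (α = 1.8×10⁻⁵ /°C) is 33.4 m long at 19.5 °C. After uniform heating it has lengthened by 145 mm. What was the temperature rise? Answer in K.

ΔT = 241 K

ΔL = αL₀ΔT ⇒ ΔT = ΔL / (αL₀)
ΔT = 145×10⁻³ m / (1.8×10⁻⁵ × 33.4 m) = 241.18 K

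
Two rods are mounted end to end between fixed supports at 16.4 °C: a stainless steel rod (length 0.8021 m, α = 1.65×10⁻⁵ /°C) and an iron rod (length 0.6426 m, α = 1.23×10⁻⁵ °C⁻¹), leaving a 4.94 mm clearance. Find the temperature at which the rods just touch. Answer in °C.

α₁L₁ = 1.323465×10⁻⁵ m/K, α₂L₂ = 7.90398×10⁻⁶ m/K → total 2.113863×10⁻⁵ m/K
ΔT = g/(α₁L₁+α₂L₂) = 4.94×10⁻³ / 2.113863×10⁻⁵ = 233.70 K
T = 16.4 + 233.70 = 250.10 °C

T = 250 °C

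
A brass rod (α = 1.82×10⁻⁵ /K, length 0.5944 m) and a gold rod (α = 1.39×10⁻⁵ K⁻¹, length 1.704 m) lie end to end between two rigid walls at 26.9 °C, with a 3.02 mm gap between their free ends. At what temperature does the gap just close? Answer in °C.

T = 114 °C

Gap closes when ΔL₁ + ΔL₂ = 3.02 mm = 3.02×10⁻³ m
(α₁L₁ + α₂L₂)ΔT = g
α₁L₁ + α₂L₂ = 1.82×10⁻⁵×0.5944 + 1.39×10⁻⁵×1.704 = 3.450368×10⁻⁵ m/K
ΔT = 3.02×10⁻³ / 3.450368×10⁻⁵ = 87.53 K
T = 26.9 + 87.53 = 114.43 °C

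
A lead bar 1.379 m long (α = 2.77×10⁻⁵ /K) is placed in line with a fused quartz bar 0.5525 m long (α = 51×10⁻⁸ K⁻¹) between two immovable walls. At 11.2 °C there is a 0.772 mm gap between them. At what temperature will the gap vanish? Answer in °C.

T = 31.3 °C

α₁L₁ = 3.81983×10⁻⁵ m/K, α₂L₂ = 2.81775×10⁻⁷ m/K → total 3.8480075×10⁻⁵ m/K
ΔT = g/(α₁L₁+α₂L₂) = 7.72×10⁻⁴ / 3.8480075×10⁻⁵ = 20.062 K
T = 11.2 + 20.062 = 31.262 °C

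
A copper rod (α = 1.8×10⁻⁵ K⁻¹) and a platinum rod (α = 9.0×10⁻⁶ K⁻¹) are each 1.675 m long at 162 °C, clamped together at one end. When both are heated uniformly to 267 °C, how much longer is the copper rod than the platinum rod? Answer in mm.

ΔT = 105 K
copper: ΔL = 1.8×10⁻⁵ × 1.675 m × 105 = 3.1658×10⁻³ m = 3.1658 mm
platinum: ΔL = 9.0×10⁻⁶ × 1.675 m × 105 = 1.5829×10⁻³ m = 1.5829 mm
difference = 3.1658 − 1.5829 = 1.5829 mm

1.58 mm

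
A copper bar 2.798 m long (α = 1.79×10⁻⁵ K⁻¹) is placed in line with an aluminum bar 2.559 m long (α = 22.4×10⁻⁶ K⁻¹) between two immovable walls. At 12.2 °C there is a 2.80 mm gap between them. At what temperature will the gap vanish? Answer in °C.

α₁L₁ = 5.00842×10⁻⁵ m/K, α₂L₂ = 5.73216×10⁻⁵ m/K → total 1.074058×10⁻⁴ m/K
ΔT = g/(α₁L₁+α₂L₂) = 2.80×10⁻³ / 1.074058×10⁻⁴ = 26.069 K
T = 12.2 + 26.069 = 38.269 °C

T = 38.3 °C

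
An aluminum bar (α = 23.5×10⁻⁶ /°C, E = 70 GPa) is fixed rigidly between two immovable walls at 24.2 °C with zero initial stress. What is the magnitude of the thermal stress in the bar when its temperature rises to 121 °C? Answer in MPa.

σ = 159 MPa

Fully constrained: the free strain ε = αΔT is blocked, so σ = Eε = EαΔT.
|ΔT| = 96.8 K
σ = 70.0×10⁹ × 23.5×10⁻⁶ × 96.8 = 1.59×10⁸ Pa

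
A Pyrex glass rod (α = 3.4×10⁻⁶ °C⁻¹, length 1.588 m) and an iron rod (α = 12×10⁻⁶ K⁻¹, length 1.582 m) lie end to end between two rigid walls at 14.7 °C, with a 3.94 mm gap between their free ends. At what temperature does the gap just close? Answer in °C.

Gap closes when ΔL₁ + ΔL₂ = 3.94 mm = 3.94×10⁻³ m
(α₁L₁ + α₂L₂)ΔT = g
α₁L₁ + α₂L₂ = 3.4×10⁻⁶×1.588 + 12×10⁻⁶×1.582 = 2.43832×10⁻⁵ m/K
ΔT = 3.94×10⁻³ / 2.43832×10⁻⁵ = 161.59 K
T = 14.7 + 161.59 = 176.29 °C

T = 176 °C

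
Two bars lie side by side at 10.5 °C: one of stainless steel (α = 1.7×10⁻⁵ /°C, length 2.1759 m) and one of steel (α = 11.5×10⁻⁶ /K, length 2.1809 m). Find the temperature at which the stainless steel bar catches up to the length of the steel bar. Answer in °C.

Equal length when α₁L₁ΔT − α₂L₂ΔT = L₂ − L₁ = 5.00×10⁻³ m
α₁L₁ = 3.69903×10⁻⁵, α₂L₂ = 2.508035×10⁻⁵ → Δ(αL) = 1.190995×10⁻⁵ m/K
ΔT = 5.00×10⁻³ / 1.190995×10⁻⁵ = 419.817 K, so T = 10.5 + 419.817 = 430.317 °C

T = 430.3 °C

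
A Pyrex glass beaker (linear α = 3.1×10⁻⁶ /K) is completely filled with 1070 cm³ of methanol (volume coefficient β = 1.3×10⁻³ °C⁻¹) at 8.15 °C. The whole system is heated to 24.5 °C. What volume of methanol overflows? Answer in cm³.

The beaker also expands: β_container ≈ 3α = 9.3×10⁻⁶ /K
Net overflow = V₀(β_liq − 3α_cont)ΔT
β − 3α = 1.30×10⁻³ − 9.3×10⁻⁶ = 1.2907×10⁻³ /K; ΔT = 16.35 K
ΔV = 1070 × 1.2907×10⁻³ × 16.35 = 22.6 cm³

22.6 cm³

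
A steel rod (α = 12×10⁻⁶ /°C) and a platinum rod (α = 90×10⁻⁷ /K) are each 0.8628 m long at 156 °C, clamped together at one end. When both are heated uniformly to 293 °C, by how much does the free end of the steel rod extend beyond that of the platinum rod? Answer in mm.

0.355 mm

ΔT = 137 K
steel: ΔL = 12×10⁻⁶ × 0.8628 m × 137 = 1.4184×10⁻³ m = 1.4184 mm
platinum: ΔL = 90×10⁻⁷ × 0.8628 m × 137 = 1.0638×10⁻³ m = 1.0638 mm
difference = 1.4184 − 1.0638 = 0.3546 mm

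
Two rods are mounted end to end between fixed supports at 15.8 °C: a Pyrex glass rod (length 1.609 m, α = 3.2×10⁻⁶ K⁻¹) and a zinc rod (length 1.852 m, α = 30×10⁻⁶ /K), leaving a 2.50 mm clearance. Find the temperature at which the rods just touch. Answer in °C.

T = 57.0 °C

α₁L₁ = 5.1488×10⁻⁶ m/K, α₂L₂ = 5.556×10⁻⁵ m/K → total 6.07088×10⁻⁵ m/K
ΔT = g/(α₁L₁+α₂L₂) = 2.50×10⁻³ / 6.07088×10⁻⁵ = 41.180 K
T = 15.8 + 41.180 = 56.980 °C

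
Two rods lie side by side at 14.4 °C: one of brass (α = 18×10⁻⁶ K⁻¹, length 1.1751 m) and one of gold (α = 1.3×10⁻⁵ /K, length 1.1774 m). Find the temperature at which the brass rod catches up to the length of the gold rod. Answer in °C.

L₁(1 + α₁ΔT) = L₂(1 + α₂ΔT) ⇒ ΔT = (L₂ − L₁)/(α₁L₁ − α₂L₂)
L₂ − L₁ = 1.1774 − 1.1751 = 2.30×10⁻³ m
α₁L₁ − α₂L₂ = 18×10⁻⁶×1.1751 − 1.3×10⁻⁵×1.1774 = 5.8456×10⁻⁶ m/K
ΔT = 2.30×10⁻³ / 5.8456×10⁻⁶ = 393.458 K
T = 14.4 + 393.458 = 407.858 °C

T = 407.9 °C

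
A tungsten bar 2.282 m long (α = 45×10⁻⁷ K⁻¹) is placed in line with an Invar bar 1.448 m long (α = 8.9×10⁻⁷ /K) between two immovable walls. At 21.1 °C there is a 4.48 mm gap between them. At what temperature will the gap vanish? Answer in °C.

α₁L₁ = 1.0269×10⁻⁵ m/K, α₂L₂ = 1.28872×10⁻⁶ m/K → total 1.155772×10⁻⁵ m/K
ΔT = g/(α₁L₁+α₂L₂) = 4.48×10⁻³ / 1.155772×10⁻⁵ = 387.62 K
T = 21.1 + 387.62 = 408.72 °C

T = 409 °C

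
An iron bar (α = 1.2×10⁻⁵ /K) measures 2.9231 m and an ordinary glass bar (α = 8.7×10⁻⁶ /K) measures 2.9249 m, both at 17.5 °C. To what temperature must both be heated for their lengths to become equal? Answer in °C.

L₁(1 + α₁ΔT) = L₂(1 + α₂ΔT) ⇒ ΔT = (L₂ − L₁)/(α₁L₁ − α₂L₂)
L₂ − L₁ = 2.9249 − 2.9231 = 1.80×10⁻³ m
α₁L₁ − α₂L₂ = 1.2×10⁻⁵×2.9231 − 8.7×10⁻⁶×2.9249 = 9.63057×10⁻⁶ m/K
ΔT = 1.80×10⁻³ / 9.63057×10⁻⁶ = 186.905 K
T = 17.5 + 186.905 = 204.405 °C

T = 204.4 °C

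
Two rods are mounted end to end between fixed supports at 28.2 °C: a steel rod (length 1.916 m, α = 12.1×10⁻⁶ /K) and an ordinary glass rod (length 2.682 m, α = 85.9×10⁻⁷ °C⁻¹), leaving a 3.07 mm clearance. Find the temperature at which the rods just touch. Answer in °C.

T = 94.6 °C

α₁L₁ = 2.31836×10⁻⁵ m/K, α₂L₂ = 2.303838×10⁻⁵ m/K → total 4.622198×10⁻⁵ m/K
ΔT = g/(α₁L₁+α₂L₂) = 3.07×10⁻³ / 4.622198×10⁻⁵ = 66.419 K
T = 28.2 + 66.419 = 94.619 °C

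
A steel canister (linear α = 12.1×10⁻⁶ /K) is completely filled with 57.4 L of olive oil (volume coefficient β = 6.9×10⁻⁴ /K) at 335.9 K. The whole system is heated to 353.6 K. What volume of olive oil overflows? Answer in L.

0.664 L

The canister also expands: β_container ≈ 3α = 3.63×10⁻⁵ /K
Net overflow = V₀(β_liq − 3α_cont)ΔT
β − 3α = 6.90×10⁻⁴ − 3.63×10⁻⁵ = 6.537×10⁻⁴ /K; ΔT = 17.7 K
ΔV = 57.4 × 6.537×10⁻⁴ × 17.7 = 0.664 L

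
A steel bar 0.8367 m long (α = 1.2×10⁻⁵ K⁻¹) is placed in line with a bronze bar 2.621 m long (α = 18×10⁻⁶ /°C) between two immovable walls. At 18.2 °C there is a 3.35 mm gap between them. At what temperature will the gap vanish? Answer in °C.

T = 76.7 °C

Gap closes when ΔL₁ + ΔL₂ = 3.35 mm = 3.35×10⁻³ m
(α₁L₁ + α₂L₂)ΔT = g
α₁L₁ + α₂L₂ = 1.2×10⁻⁵×0.8367 + 18×10⁻⁶×2.621 = 5.72184×10⁻⁵ m/K
ΔT = 3.35×10⁻³ / 5.72184×10⁻⁵ = 58.548 K
T = 18.2 + 58.548 = 76.748 °C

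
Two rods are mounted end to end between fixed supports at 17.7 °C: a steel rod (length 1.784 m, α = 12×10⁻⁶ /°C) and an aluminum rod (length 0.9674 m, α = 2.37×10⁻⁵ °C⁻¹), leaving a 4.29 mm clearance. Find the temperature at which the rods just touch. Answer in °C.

α₁L₁ = 2.1408×10⁻⁵ m/K, α₂L₂ = 2.292738×10⁻⁵ m/K → total 4.433538×10⁻⁵ m/K
ΔT = g/(α₁L₁+α₂L₂) = 4.29×10⁻³ / 4.433538×10⁻⁵ = 96.76 K
T = 17.7 + 96.76 = 114.46 °C

T = 114 °C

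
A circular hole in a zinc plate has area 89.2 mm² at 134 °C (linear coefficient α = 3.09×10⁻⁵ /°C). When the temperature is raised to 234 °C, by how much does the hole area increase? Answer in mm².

ΔA = 0.551 mm²

Area coefficient ≈ 2α; |ΔT| = 100 K
ΔA = 2αA₀ΔT = 2(3.09×10⁻⁵)(89.2)(100) = 0.551 mm²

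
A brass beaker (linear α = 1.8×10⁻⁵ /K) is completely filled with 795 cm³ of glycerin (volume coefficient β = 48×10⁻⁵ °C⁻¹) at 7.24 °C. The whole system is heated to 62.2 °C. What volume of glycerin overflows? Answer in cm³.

The beaker also expands: β_container ≈ 3α = 5.4×10⁻⁵ /K
Net overflow = V₀(β_liq − 3α_cont)ΔT
β − 3α = 4.80×10⁻⁴ − 5.4×10⁻⁵ = 4.26×10⁻⁴ /K; ΔT = 54.96 K
ΔV = 795 × 4.26×10⁻⁴ × 54.96 = 18.6 cm³

18.6 cm³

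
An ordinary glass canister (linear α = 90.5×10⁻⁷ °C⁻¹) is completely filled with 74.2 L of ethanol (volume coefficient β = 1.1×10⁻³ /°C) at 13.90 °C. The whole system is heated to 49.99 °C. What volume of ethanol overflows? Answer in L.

The canister also expands: β_container ≈ 3α = 2.715×10⁻⁵ /K
Net overflow = V₀(β_liq − 3α_cont)ΔT
β − 3α = 1.10×10⁻³ − 2.715×10⁻⁵ = 1.07285×10⁻³ /K; ΔT = 36.09 K
ΔV = 74.2 × 1.07285×10⁻³ × 36.09 = 2.87 L

2.87 L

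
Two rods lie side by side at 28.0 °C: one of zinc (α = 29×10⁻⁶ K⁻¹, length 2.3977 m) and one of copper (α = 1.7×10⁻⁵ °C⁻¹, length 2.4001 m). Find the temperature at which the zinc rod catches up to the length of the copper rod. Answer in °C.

T = 111.5 °C

L₁(1 + α₁ΔT) = L₂(1 + α₂ΔT) ⇒ ΔT = (L₂ − L₁)/(α₁L₁ − α₂L₂)
L₂ − L₁ = 2.4001 − 2.3977 = 2.40×10⁻³ m
α₁L₁ − α₂L₂ = 29×10⁻⁶×2.3977 − 1.7×10⁻⁵×2.4001 = 2.87316×10⁻⁵ m/K
ΔT = 2.40×10⁻³ / 2.87316×10⁻⁵ = 83.532 K
T = 28.0 + 83.532 = 111.532 °C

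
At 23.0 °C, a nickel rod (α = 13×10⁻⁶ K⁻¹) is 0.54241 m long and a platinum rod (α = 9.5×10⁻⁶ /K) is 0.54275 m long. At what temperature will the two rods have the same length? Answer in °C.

L₁(1 + α₁ΔT) = L₂(1 + α₂ΔT) ⇒ ΔT = (L₂ − L₁)/(α₁L₁ − α₂L₂)
L₂ − L₁ = 0.54275 − 0.54241 = 3.40×10⁻⁴ m
α₁L₁ − α₂L₂ = 13×10⁻⁶×0.54241 − 9.5×10⁻⁶×0.54275 = 1.895205×10⁻⁶ m/K
ΔT = 3.40×10⁻⁴ / 1.895205×10⁻⁶ = 179.400 K
T = 23.0 + 179.400 = 202.400 °C

T = 202.4 °C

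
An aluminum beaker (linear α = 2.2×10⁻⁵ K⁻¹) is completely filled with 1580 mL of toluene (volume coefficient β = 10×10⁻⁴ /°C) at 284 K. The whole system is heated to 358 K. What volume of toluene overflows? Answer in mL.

The beaker also expands: β_container ≈ 3α = 6.6×10⁻⁵ /K
Net overflow = V₀(β_liq − 3α_cont)ΔT
β − 3α = 1.00×10⁻³ − 6.6×10⁻⁵ = 9.34×10⁻⁴ /K; ΔT = 74 K
ΔV = 1580 × 9.34×10⁻⁴ × 74 = 109 mL

109 mL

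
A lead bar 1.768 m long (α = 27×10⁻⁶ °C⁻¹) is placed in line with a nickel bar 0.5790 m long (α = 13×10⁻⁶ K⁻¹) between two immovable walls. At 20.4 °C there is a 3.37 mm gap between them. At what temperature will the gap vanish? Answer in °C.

T = 81.4 °C

α₁L₁ = 4.7736×10⁻⁵ m/K, α₂L₂ = 7.527×10⁻⁶ m/K → total 5.5263×10⁻⁵ m/K
ΔT = g/(α₁L₁+α₂L₂) = 3.37×10⁻³ / 5.5263×10⁻⁵ = 60.981 K
T = 20.4 + 60.981 = 81.381 °C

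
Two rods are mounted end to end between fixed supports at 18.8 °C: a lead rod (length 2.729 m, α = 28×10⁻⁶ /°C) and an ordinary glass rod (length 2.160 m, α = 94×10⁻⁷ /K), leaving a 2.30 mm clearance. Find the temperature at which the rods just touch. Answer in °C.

Gap closes when ΔL₁ + ΔL₂ = 2.30 mm = 2.30×10⁻³ m
(α₁L₁ + α₂L₂)ΔT = g
α₁L₁ + α₂L₂ = 28×10⁻⁶×2.729 + 94×10⁻⁷×2.160 = 9.6716×10⁻⁵ m/K
ΔT = 2.30×10⁻³ / 9.6716×10⁻⁵ = 23.781 K
T = 18.8 + 23.781 = 42.581 °C

T = 42.6 °C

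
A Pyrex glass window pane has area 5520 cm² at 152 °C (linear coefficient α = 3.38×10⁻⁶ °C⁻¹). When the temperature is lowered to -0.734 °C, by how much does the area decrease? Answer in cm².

ΔA = 5.70 cm²

Area coefficient ≈ 2α; |ΔT| = 152.734 K
ΔA = 2αA₀ΔT = 2(3.38×10⁻⁶)(5520)(152.734) = 5.70 cm²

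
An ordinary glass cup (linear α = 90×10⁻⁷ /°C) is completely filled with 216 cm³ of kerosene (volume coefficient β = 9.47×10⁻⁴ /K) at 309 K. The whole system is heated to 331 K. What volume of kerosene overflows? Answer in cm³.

4.37 cm³

The cup also expands: β_container ≈ 3α = 2.7×10⁻⁵ /K
Net overflow = V₀(β_liq − 3α_cont)ΔT
β − 3α = 9.47×10⁻⁴ − 2.7×10⁻⁵ = 9.20×10⁻⁴ /K; ΔT = 22 K
ΔV = 216 × 9.20×10⁻⁴ × 22 = 4.37 cm³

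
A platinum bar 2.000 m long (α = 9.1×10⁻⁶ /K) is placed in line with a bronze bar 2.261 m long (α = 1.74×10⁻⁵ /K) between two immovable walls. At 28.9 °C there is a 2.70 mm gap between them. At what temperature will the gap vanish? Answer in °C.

T = 75.8 °C

Gap closes when ΔL₁ + ΔL₂ = 2.70 mm = 2.70×10⁻³ m
(α₁L₁ + α₂L₂)ΔT = g
α₁L₁ + α₂L₂ = 9.1×10⁻⁶×2.000 + 1.74×10⁻⁵×2.261 = 5.75414×10⁻⁵ m/K
ΔT = 2.70×10⁻³ / 5.75414×10⁻⁵ = 46.923 K
T = 28.9 + 46.923 = 75.823 °C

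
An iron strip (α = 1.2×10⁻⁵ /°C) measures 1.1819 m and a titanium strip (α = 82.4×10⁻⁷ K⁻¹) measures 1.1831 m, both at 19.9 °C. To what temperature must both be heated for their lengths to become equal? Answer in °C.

T = 290.5 °C

Equal length when α₁L₁ΔT − α₂L₂ΔT = L₂ − L₁ = 1.20×10⁻³ m
α₁L₁ = 1.41828×10⁻⁵, α₂L₂ = 9.748744×10⁻⁶ → Δ(αL) = 4.434056×10⁻⁶ m/K
ΔT = 1.20×10⁻³ / 4.434056×10⁻⁶ = 270.633 K, so T = 19.9 + 270.633 = 290.533 °C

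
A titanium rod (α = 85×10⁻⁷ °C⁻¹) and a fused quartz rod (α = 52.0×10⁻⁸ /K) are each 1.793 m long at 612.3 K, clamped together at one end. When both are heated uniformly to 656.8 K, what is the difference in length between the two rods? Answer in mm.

ΔT = 44.5 K
titanium: ΔL = 85×10⁻⁷ × 1.793 m × 44.5 = 6.7820×10⁻⁴ m = 0.67820 mm
fused quartz: ΔL = 52.0×10⁻⁸ × 1.793 m × 44.5 = 4.1490×10⁻⁵ m = 0.041490 mm
difference = 0.67820 − 0.041490 = 0.63671 mm

0.637 mm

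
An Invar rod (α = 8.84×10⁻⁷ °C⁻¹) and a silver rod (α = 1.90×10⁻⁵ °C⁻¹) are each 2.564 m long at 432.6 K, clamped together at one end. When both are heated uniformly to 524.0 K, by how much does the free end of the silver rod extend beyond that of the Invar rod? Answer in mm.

ΔT = 91.4 K
Invar: ΔL = 8.84×10⁻⁷ × 2.564 m × 91.4 = 2.0717×10⁻⁴ m = 0.20717 mm
silver: ΔL = 1.90×10⁻⁵ × 2.564 m × 91.4 = 4.4526×10⁻³ m = 4.4526 mm
difference = 4.4526 − 0.20717 = 4.24543 mm

4.25 mm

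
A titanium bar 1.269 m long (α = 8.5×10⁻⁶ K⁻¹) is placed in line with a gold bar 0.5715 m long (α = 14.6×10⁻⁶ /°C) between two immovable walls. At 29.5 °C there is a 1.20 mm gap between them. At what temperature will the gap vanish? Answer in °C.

Gap closes when ΔL₁ + ΔL₂ = 1.20 mm = 1.20×10⁻³ m
(α₁L₁ + α₂L₂)ΔT = g
α₁L₁ + α₂L₂ = 8.5×10⁻⁶×1.269 + 14.6×10⁻⁶×0.5715 = 1.91304×10⁻⁵ m/K
ΔT = 1.20×10⁻³ / 1.91304×10⁻⁵ = 62.727 K
T = 29.5 + 62.727 = 92.227 °C

T = 92.2 °C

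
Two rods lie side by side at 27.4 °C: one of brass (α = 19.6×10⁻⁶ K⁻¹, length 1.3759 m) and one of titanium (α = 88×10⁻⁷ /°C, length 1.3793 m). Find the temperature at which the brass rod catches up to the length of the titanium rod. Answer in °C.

T = 256.7 °C

L₁(1 + α₁ΔT) = L₂(1 + α₂ΔT) ⇒ ΔT = (L₂ − L₁)/(α₁L₁ − α₂L₂)
L₂ − L₁ = 1.3793 − 1.3759 = 3.40×10⁻³ m
α₁L₁ − α₂L₂ = 19.6×10⁻⁶×1.3759 − 88×10⁻⁷×1.3793 = 1.48298×10⁻⁵ m/K
ΔT = 3.40×10⁻³ / 1.48298×10⁻⁵ = 229.268 K
T = 27.4 + 229.268 = 256.668 °C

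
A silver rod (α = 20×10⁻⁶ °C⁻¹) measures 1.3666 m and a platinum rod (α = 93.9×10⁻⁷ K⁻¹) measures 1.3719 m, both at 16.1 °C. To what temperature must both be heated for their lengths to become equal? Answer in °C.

Equal length when α₁L₁ΔT − α₂L₂ΔT = L₂ − L₁ = 5.30×10⁻³ m
α₁L₁ = 2.7332×10⁻⁵, α₂L₂ = 1.2882141×10⁻⁵ → Δ(αL) = 1.4449859×10⁻⁵ m/K
ΔT = 5.30×10⁻³ / 1.4449859×10⁻⁵ = 366.786 K, so T = 16.1 + 366.786 = 382.886 °C

T = 382.9 °C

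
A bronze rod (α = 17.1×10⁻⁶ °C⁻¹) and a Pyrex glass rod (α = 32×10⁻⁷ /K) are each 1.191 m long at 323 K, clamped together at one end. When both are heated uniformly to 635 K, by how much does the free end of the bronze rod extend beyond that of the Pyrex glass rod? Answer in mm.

5.17 mm

ΔT = 312 K
bronze: ΔL = 17.1×10⁻⁶ × 1.191 m × 312 = 6.3542×10⁻³ m = 6.3542 mm
Pyrex glass: ΔL = 32×10⁻⁷ × 1.191 m × 312 = 1.1891×10⁻³ m = 1.1891 mm
difference = 6.3542 − 1.1891 = 5.1651 mm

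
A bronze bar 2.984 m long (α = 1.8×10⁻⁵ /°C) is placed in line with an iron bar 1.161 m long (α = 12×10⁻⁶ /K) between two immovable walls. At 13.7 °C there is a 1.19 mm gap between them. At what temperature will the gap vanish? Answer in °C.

α₁L₁ = 5.3712×10⁻⁵ m/K, α₂L₂ = 1.3932×10⁻⁵ m/K → total 6.7644×10⁻⁵ m/K
ΔT = g/(α₁L₁+α₂L₂) = 1.19×10⁻³ / 6.7644×10⁻⁵ = 17.592 K
T = 13.7 + 17.592 = 31.292 °C

T = 31.3 °C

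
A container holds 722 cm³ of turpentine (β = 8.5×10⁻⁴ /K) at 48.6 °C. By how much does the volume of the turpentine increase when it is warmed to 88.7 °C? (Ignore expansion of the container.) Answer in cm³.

ΔV = 24.6 cm³

|ΔT| = |88.7 − 48.6| = 40.1 K
ΔV = βV₀ΔT = (8.5×10⁻⁴)(722)(40.1) = 24.6 cm³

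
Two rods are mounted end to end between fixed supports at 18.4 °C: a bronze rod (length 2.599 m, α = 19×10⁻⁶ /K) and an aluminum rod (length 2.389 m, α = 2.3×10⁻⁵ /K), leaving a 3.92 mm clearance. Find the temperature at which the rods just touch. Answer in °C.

α₁L₁ = 4.9381×10⁻⁵ m/K, α₂L₂ = 5.4947×10⁻⁵ m/K → total 1.04328×10⁻⁴ m/K
ΔT = g/(α₁L₁+α₂L₂) = 3.92×10⁻³ / 1.04328×10⁻⁴ = 37.574 K
T = 18.4 + 37.574 = 55.974 °C

T = 56.0 °C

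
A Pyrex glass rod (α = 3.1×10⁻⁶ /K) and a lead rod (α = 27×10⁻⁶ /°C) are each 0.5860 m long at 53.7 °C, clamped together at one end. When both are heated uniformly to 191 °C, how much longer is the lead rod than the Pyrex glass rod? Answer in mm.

ΔT = 137.3 K
Pyrex glass: ΔL = 3.1×10⁻⁶ × 0.5860 m × 137.3 = 2.4942×10⁻⁴ m = 0.24942 mm
lead: ΔL = 27×10⁻⁶ × 0.5860 m × 137.3 = 2.1724×10⁻³ m = 2.1724 mm
difference = 2.1724 − 0.24942 = 1.92298 mm

1.92 mm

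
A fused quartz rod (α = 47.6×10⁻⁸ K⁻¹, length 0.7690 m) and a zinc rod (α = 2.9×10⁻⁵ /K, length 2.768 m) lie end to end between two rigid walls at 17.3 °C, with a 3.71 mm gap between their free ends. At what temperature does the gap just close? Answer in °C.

T = 63.3 °C

Gap closes when ΔL₁ + ΔL₂ = 3.71 mm = 3.71×10⁻³ m
(α₁L₁ + α₂L₂)ΔT = g
α₁L₁ + α₂L₂ = 47.6×10⁻⁸×0.7690 + 2.9×10⁻⁵×2.768 = 8.0638044×10⁻⁵ m/K
ΔT = 3.71×10⁻³ / 8.0638044×10⁻⁵ = 46.008 K
T = 17.3 + 46.008 = 63.308 °C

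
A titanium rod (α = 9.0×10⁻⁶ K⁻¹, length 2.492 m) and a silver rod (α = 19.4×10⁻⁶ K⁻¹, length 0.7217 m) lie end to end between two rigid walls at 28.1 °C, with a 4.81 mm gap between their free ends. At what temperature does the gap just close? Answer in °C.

T = 160 °C

α₁L₁ = 2.2428×10⁻⁵ m/K, α₂L₂ = 1.400098×10⁻⁵ m/K → total 3.642898×10⁻⁵ m/K
ΔT = g/(α₁L₁+α₂L₂) = 4.81×10⁻³ / 3.642898×10⁻⁵ = 132.04 K
T = 28.1 + 132.04 = 160.14 °C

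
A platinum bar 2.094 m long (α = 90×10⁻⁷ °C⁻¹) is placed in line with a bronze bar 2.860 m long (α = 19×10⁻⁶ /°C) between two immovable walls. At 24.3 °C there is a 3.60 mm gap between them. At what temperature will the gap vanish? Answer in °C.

Gap closes when ΔL₁ + ΔL₂ = 3.60 mm = 3.60×10⁻³ m
(α₁L₁ + α₂L₂)ΔT = g
α₁L₁ + α₂L₂ = 90×10⁻⁷×2.094 + 19×10⁻⁶×2.860 = 7.3186×10⁻⁵ m/K
ΔT = 3.60×10⁻³ / 7.3186×10⁻⁵ = 49.190 K
T = 24.3 + 49.190 = 73.490 °C

T = 73.5 °C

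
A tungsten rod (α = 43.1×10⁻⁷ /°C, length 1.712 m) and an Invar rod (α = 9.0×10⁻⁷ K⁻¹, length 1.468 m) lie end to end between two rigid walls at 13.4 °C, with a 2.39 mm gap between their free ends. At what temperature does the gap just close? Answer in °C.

T = 288 °C

Gap closes when ΔL₁ + ΔL₂ = 2.39 mm = 2.39×10⁻³ m
(α₁L₁ + α₂L₂)ΔT = g
α₁L₁ + α₂L₂ = 43.1×10⁻⁷×1.712 + 9.0×10⁻⁷×1.468 = 8.69992×10⁻⁶ m/K
ΔT = 2.39×10⁻³ / 8.69992×10⁻⁶ = 274.72 K
T = 13.4 + 274.72 = 288.12 °C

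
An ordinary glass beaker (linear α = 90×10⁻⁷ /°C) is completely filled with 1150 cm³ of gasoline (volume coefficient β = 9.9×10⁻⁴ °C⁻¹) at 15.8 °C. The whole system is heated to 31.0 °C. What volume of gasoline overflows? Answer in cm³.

16.8 cm³

The beaker also expands: β_container ≈ 3α = 2.7×10⁻⁵ /K
Net overflow = V₀(β_liq − 3α_cont)ΔT
β − 3α = 9.90×10⁻⁴ − 2.7×10⁻⁵ = 9.63×10⁻⁴ /K; ΔT = 15.2 K
ΔV = 1150 × 9.63×10⁻⁴ × 15.2 = 16.8 cm³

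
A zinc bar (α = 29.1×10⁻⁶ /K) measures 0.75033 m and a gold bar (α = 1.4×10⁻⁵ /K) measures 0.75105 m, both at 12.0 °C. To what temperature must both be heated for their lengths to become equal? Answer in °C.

L₁(1 + α₁ΔT) = L₂(1 + α₂ΔT) ⇒ ΔT = (L₂ − L₁)/(α₁L₁ − α₂L₂)
L₂ − L₁ = 0.75105 − 0.75033 = 7.20×10⁻⁴ m
α₁L₁ − α₂L₂ = 29.1×10⁻⁶×0.75033 − 1.4×10⁻⁵×0.75105 = 1.1319903×10⁻⁵ m/K
ΔT = 7.20×10⁻⁴ / 1.1319903×10⁻⁵ = 63.6048 K
T = 12.0 + 63.6048 = 75.6048 °C

T = 75.60 °C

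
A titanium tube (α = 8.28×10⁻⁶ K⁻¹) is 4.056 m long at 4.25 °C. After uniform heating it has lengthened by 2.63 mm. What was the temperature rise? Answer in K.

ΔT = 78.3 K

ΔL = αL₀ΔT ⇒ ΔT = ΔL / (αL₀)
ΔT = 2.63×10⁻³ m / (8.28×10⁻⁶ × 4.056 m) = 78.312 K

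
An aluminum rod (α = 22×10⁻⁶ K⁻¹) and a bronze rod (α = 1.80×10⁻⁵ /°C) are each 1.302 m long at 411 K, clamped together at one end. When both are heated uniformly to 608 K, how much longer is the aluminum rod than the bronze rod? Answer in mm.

ΔT = 197 K
aluminum: ΔL = 22×10⁻⁶ × 1.302 m × 197 = 5.6429×10⁻³ m = 5.6429 mm
bronze: ΔL = 1.80×10⁻⁵ × 1.302 m × 197 = 4.6169×10⁻³ m = 4.6169 mm
difference = 5.6429 − 4.6169 = 1.0260 mm

1.03 mm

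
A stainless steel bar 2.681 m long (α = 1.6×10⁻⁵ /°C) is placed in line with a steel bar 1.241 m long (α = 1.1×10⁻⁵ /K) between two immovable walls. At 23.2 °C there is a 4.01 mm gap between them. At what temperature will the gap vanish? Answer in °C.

T = 94.1 °C

Gap closes when ΔL₁ + ΔL₂ = 4.01 mm = 4.01×10⁻³ m
(α₁L₁ + α₂L₂)ΔT = g
α₁L₁ + α₂L₂ = 1.6×10⁻⁵×2.681 + 1.1×10⁻⁵×1.241 = 5.6547×10⁻⁵ m/K
ΔT = 4.01×10⁻³ / 5.6547×10⁻⁵ = 70.914 K
T = 23.2 + 70.914 = 94.114 °C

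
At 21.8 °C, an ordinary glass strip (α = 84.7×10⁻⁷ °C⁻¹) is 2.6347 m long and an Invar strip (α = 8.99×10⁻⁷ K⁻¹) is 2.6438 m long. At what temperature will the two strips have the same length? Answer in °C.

T = 478.2 °C

Equal length when α₁L₁ΔT − α₂L₂ΔT = L₂ − L₁ = 9.10×10⁻³ m
α₁L₁ = 2.2315909×10⁻⁵, α₂L₂ = 2.3767762×10⁻⁶ → Δ(αL) = 1.99391328×10⁻⁵ m/K
ΔT = 9.10×10⁻³ / 1.99391328×10⁻⁵ = 456.389 K, so T = 21.8 + 456.389 = 478.189 °C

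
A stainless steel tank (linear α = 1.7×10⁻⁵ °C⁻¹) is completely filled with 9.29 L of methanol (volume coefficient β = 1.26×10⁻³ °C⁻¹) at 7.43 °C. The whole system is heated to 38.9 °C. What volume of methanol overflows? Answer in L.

The tank also expands: β_container ≈ 3α = 5.1×10⁻⁵ /K
Net overflow = V₀(β_liq − 3α_cont)ΔT
β − 3α = 1.26×10⁻³ − 5.1×10⁻⁵ = 1.209×10⁻³ /K; ΔT = 31.47 K
ΔV = 9.29 × 1.209×10⁻³ × 31.47 = 0.353 L

0.353 L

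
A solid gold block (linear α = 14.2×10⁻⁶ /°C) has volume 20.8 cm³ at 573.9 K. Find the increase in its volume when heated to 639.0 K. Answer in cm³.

Isotropic solid: β ≈ 3α = 4.3×10⁻⁵ /K; ΔT = 65.1 K
ΔV = 3αV₀ΔT = 3(14.2×10⁻⁶)(20.8)(65.1) = 0.0577 cm³

ΔV = 0.0577 cm³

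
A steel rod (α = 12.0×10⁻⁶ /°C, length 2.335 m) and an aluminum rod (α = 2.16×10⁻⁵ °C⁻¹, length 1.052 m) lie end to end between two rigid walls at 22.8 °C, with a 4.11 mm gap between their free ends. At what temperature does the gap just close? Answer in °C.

T = 104 °C

Gap closes when ΔL₁ + ΔL₂ = 4.11 mm = 4.11×10⁻³ m
(α₁L₁ + α₂L₂)ΔT = g
α₁L₁ + α₂L₂ = 12.0×10⁻⁶×2.335 + 2.16×10⁻⁵×1.052 = 5.07432×10⁻⁵ m/K
ΔT = 4.11×10⁻³ / 5.07432×10⁻⁵ = 81.00 K
T = 22.8 + 81.00 = 103.80 °C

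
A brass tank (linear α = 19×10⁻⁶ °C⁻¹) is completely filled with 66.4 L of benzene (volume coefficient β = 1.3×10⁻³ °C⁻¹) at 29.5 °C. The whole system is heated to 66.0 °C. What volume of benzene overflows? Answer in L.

The tank also expands: β_container ≈ 3α = 5.7×10⁻⁵ /K
Net overflow = V₀(β_liq − 3α_cont)ΔT
β − 3α = 1.30×10⁻³ − 5.7×10⁻⁵ = 1.243×10⁻³ /K; ΔT = 36.5 K
ΔV = 66.4 × 1.243×10⁻³ × 36.5 = 3.01 L

3.01 L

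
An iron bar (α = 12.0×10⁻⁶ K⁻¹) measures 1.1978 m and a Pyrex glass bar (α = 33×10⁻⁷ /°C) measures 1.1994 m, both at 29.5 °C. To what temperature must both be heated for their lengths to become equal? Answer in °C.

T = 183.1 °C

Equal length when α₁L₁ΔT − α₂L₂ΔT = L₂ − L₁ = 1.60×10⁻³ m
α₁L₁ = 1.43736×10⁻⁵, α₂L₂ = 3.95802×10⁻⁶ → Δ(αL) = 1.041558×10⁻⁵ m/K
ΔT = 1.60×10⁻³ / 1.041558×10⁻⁵ = 153.616 K, so T = 29.5 + 153.616 = 183.116 °C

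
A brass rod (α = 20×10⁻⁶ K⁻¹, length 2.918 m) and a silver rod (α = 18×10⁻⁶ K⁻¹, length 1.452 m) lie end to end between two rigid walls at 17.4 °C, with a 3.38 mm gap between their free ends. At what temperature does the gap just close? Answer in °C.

T = 57.4 °C

α₁L₁ = 5.836×10⁻⁵ m/K, α₂L₂ = 2.6136×10⁻⁵ m/K → total 8.4496×10⁻⁵ m/K
ΔT = g/(α₁L₁+α₂L₂) = 3.38×10⁻³ / 8.4496×10⁻⁵ = 40.002 K
T = 17.4 + 40.002 = 57.402 °C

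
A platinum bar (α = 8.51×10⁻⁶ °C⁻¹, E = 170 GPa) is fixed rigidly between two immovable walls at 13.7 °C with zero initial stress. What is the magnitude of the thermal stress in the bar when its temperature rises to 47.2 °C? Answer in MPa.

σ = 48.5 MPa

Fully constrained: the free strain ε = αΔT is blocked, so σ = Eε = EαΔT.
|ΔT| = 33.5 K
σ = 170×10⁹ × 8.51×10⁻⁶ × 33.5 = 4.85×10⁷ Pa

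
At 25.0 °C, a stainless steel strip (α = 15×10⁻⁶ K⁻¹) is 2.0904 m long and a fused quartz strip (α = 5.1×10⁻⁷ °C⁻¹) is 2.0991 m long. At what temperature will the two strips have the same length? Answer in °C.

T = 312.3 °C

L₁(1 + α₁ΔT) = L₂(1 + α₂ΔT) ⇒ ΔT = (L₂ − L₁)/(α₁L₁ − α₂L₂)
L₂ − L₁ = 2.0991 − 2.0904 = 8.70×10⁻³ m
α₁L₁ − α₂L₂ = 15×10⁻⁶×2.0904 − 5.1×10⁻⁷×2.0991 = 3.0285459×10⁻⁵ m/K
ΔT = 8.70×10⁻³ / 3.0285459×10⁻⁵ = 287.267 K
T = 25.0 + 287.267 = 312.267 °C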